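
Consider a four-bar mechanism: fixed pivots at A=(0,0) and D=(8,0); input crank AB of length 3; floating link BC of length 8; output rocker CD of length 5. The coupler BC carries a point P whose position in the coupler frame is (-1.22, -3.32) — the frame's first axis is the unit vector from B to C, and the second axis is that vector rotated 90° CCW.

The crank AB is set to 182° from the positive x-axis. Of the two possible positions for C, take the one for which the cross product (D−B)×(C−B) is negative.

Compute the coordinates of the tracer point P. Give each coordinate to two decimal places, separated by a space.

A=(0,0), D=(8.00,0)
B = A + 3.00·(cos182°, sin182°) = (-2.9982, -0.1047)
|BD| = 10.9987
circle(B,8.00) ∩ circle(D,5.00): a=7.2723, h=3.3338
  candidates: C₊=(4.2420,3.2981) cross=36.667; C₋=(4.3055,-3.3691) cross=-36.667
  mode - wants cross < 0 → take C=(4.3055,-3.3691) (cross=-36.667)
ex = (C−B)/|BC| = (0.9130,-0.4080); ey = (0.4080,0.9130)
P = B + -1.22·ex + -3.32·ey = (-5.4667,-2.6379)

-5.47 -2.64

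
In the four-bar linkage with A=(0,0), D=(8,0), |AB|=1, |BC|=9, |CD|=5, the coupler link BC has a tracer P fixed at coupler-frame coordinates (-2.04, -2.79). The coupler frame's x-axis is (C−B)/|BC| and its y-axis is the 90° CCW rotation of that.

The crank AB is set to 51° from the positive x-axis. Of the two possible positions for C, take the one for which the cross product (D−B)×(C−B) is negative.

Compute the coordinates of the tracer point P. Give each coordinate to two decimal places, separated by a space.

-2.72 -0.06

A=(0,0), D=(8.00,0)
B = A + 1.00·(cos51°, sin51°) = (0.6293, 0.7771)
|BD| = 7.4115
circle(B,9.00) ∩ circle(D,5.00): a=7.4837, h=4.9995
  candidates: C₊=(8.5960,4.9644) cross=37.054; C₋=(7.5475,-4.9795) cross=-37.054
  mode - wants cross < 0 → take C=(7.5475,-4.9795) (cross=-37.054)
ex = (C−B)/|BC| = (0.7687,-0.6396); ey = (0.6396,0.7687)
P = B + -2.04·ex + -2.79·ey = (-2.7234,-0.0627)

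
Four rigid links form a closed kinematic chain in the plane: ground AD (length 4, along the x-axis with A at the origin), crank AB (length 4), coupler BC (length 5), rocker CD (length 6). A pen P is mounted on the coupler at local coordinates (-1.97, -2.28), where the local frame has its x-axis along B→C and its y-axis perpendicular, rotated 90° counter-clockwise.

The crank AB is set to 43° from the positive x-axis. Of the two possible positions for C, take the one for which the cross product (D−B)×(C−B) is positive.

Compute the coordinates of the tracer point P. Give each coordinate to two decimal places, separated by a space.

2.16 -0.19

A=(0,0), D=(4.00,0)
B = A + 4.00·(cos43°, sin43°) = (2.9254, 2.7280)
|BD| = 2.9320
circle(B,5.00) ∩ circle(D,6.00): a=-0.4098, h=4.9832
  candidates: C₊=(7.4116,4.9357) cross=14.611; C₋=(-1.8612,1.2830) cross=-14.611
  mode + wants cross > 0 → take C=(7.4116,4.9357) (cross=14.611)
ex = (C−B)/|BC| = (0.8972,0.4415); ey = (-0.4415,0.8972)
P = B + -1.97·ex + -2.28·ey = (2.1645,-0.1875)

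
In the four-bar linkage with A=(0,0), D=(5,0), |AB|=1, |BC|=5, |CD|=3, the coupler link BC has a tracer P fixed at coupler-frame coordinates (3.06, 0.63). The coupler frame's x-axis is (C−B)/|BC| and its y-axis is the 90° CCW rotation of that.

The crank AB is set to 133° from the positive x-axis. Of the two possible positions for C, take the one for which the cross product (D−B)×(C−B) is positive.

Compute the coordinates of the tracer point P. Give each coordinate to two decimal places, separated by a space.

1.85 2.56

A=(0,0), D=(5.00,0)
B = A + 1.00·(cos133°, sin133°) = (-0.6820, 0.7314)
|BD| = 5.7289
circle(B,5.00) ∩ circle(D,3.00): a=4.2609, h=2.6163
  candidates: C₊=(3.8780,2.7823) cross=14.988; C₋=(3.2100,-2.4075) cross=-14.988
  mode + wants cross > 0 → take C=(3.8780,2.7823) (cross=14.988)
ex = (C−B)/|BC| = (0.9120,0.4102); ey = (-0.4102,0.9120)
P = B + 3.06·ex + 0.63·ey = (1.8503,2.5611)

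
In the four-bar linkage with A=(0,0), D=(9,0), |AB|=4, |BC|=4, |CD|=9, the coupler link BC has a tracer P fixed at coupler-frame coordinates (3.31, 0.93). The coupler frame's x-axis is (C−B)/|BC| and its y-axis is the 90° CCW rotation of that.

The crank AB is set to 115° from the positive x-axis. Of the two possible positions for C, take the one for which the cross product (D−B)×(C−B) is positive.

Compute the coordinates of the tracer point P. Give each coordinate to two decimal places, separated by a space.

A=(0,0), D=(9.00,0)
B = A + 4.00·(cos115°, sin115°) = (-1.6905, 3.6252)
|BD| = 11.2884
circle(B,4.00) ∩ circle(D,9.00): a=2.7652, h=2.8903
  candidates: C₊=(1.8564,5.4744) cross=32.627; C₋=(0.0000,0.0000) cross=-32.627
  mode + wants cross > 0 → take C=(1.8564,5.4744) (cross=32.627)
ex = (C−B)/|BC| = (0.8867,0.4623); ey = (-0.4623,0.8867)
P = B + 3.31·ex + 0.93·ey = (0.8146,5.9801)

0.81 5.98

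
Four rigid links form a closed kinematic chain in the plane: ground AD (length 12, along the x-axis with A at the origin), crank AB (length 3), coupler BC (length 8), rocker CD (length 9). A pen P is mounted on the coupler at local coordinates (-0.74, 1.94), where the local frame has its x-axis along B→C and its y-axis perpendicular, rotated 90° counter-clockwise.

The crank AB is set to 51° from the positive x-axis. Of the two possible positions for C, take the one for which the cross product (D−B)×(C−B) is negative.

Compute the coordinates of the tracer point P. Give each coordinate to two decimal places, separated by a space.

3.45 3.69

A=(0,0), D=(12.00,0)
B = A + 3.00·(cos51°, sin51°) = (1.8880, 2.3314)
|BD| = 10.3773
circle(B,8.00) ∩ circle(D,9.00): a=4.3696, h=6.7013
  candidates: C₊=(7.6514,7.8797) cross=69.541; C₋=(4.6403,-5.1802) cross=-69.541
  mode - wants cross < 0 → take C=(4.6403,-5.1802) (cross=-69.541)
ex = (C−B)/|BC| = (0.3440,-0.9390); ey = (0.9390,0.3440)
P = B + -0.74·ex + 1.94·ey = (3.4549,3.6937)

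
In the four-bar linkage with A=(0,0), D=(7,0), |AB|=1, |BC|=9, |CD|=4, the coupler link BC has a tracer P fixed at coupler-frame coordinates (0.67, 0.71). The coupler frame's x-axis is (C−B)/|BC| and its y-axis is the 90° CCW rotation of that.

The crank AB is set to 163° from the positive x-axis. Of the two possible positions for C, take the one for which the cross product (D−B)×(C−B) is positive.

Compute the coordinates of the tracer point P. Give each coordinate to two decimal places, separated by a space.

A=(0,0), D=(7.00,0)
B = A + 1.00·(cos163°, sin163°) = (-0.9563, 0.2924)
|BD| = 7.9617
circle(B,9.00) ∩ circle(D,4.00): a=8.0629, h=3.9987
  candidates: C₊=(7.2480,3.9923) cross=31.837; C₋=(6.9543,-3.9997) cross=-31.837
  mode + wants cross > 0 → take C=(7.2480,3.9923) (cross=31.837)
ex = (C−B)/|BC| = (0.9116,0.4111); ey = (-0.4111,0.9116)
P = B + 0.67·ex + 0.71·ey = (-0.6374,1.2150)

-0.64 1.22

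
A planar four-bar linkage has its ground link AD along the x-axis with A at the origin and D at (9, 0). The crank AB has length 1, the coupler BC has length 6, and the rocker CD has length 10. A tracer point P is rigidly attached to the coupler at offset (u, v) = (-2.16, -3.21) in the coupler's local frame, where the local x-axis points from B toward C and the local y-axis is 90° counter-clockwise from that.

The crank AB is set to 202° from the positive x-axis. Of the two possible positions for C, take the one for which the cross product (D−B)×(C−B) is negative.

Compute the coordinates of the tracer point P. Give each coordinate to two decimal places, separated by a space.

A=(0,0), D=(9.00,0)
B = A + 1.00·(cos202°, sin202°) = (-0.9272, -0.3746)
|BD| = 9.9342
circle(B,6.00) ∩ circle(D,10.00): a=1.7459, h=5.7404
  candidates: C₊=(0.6011,5.4275) cross=57.026; C₋=(1.0340,-6.0450) cross=-57.026
  mode - wants cross < 0 → take C=(1.0340,-6.0450) (cross=-57.026)
ex = (C−B)/|BC| = (0.3269,-0.9451); ey = (0.9451,0.3269)
P = B + -2.16·ex + -3.21·ey = (-4.6669,0.6175)

-4.67 0.62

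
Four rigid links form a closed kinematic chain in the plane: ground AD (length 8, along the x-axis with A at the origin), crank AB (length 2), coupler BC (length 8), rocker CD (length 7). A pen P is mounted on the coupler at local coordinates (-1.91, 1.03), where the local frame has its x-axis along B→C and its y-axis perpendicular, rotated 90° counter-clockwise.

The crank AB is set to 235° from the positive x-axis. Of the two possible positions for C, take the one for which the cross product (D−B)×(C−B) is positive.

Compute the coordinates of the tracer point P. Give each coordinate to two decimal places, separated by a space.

-3.05 -2.69

A=(0,0), D=(8.00,0)
B = A + 2.00·(cos235°, sin235°) = (-1.1472, -1.6383)
|BD| = 9.2927
circle(B,8.00) ∩ circle(D,7.00): a=5.4534, h=5.8532
  candidates: C₊=(3.1889,5.0847) cross=54.392; C₋=(5.2528,-6.4384) cross=-54.392
  mode + wants cross > 0 → take C=(3.1889,5.0847) (cross=54.392)
ex = (C−B)/|BC| = (0.5420,0.8404); ey = (-0.8404,0.5420)
P = B + -1.91·ex + 1.03·ey = (-3.0480,-2.6851)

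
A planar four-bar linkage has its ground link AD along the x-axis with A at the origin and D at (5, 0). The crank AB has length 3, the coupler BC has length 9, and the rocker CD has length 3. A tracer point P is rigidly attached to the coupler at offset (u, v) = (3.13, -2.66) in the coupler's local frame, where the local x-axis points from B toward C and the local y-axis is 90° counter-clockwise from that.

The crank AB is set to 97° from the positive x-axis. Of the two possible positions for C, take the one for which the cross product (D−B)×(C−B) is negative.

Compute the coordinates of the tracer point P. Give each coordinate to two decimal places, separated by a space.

0.61 -1.01

A=(0,0), D=(5.00,0)
B = A + 3.00·(cos97°, sin97°) = (-0.3656, 2.9776)
|BD| = 6.1365
circle(B,9.00) ∩ circle(D,3.00): a=8.9348, h=1.0813
  candidates: C₊=(7.9715,-0.4124) cross=6.635; C₋=(6.9221,-2.3033) cross=-6.635
  mode - wants cross < 0 → take C=(6.9221,-2.3033) (cross=-6.635)
ex = (C−B)/|BC| = (0.8097,-0.5868); ey = (0.5868,0.8097)
P = B + 3.13·ex + -2.66·ey = (0.6081,-1.0129)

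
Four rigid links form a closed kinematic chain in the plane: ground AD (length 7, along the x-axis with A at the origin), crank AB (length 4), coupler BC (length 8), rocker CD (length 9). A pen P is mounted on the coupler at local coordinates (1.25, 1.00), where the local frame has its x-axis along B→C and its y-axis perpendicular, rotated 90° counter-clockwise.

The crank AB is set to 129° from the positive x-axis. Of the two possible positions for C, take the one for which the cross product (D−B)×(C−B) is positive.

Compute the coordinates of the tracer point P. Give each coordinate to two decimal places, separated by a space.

A=(0,0), D=(7.00,0)
B = A + 4.00·(cos129°, sin129°) = (-2.5173, 3.1086)
|BD| = 10.0121
circle(B,8.00) ∩ circle(D,9.00): a=4.1571, h=6.8351
  candidates: C₊=(3.5565,8.3152) cross=68.434; C₋=(-0.6878,-4.6794) cross=-68.434
  mode + wants cross > 0 → take C=(3.5565,8.3152) (cross=68.434)
ex = (C−B)/|BC| = (0.7592,0.6508); ey = (-0.6508,0.7592)
P = B + 1.25·ex + 1.00·ey = (-2.2191,4.6813)

-2.22 4.68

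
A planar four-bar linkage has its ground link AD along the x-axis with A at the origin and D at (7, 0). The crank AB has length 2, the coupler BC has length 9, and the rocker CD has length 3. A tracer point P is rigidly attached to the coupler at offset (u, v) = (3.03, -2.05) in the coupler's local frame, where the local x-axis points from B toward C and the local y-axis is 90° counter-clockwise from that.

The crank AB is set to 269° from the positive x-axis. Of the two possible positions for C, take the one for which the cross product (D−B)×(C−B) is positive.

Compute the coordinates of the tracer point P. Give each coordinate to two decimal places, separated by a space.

3.62 -2.04

A=(0,0), D=(7.00,0)
B = A + 2.00·(cos269°, sin269°) = (-0.0349, -1.9997)
|BD| = 7.3136
circle(B,9.00) ∩ circle(D,3.00): a=8.5791, h=2.7200
  candidates: C₊=(7.4736,2.9624) cross=19.893; C₋=(8.9610,-2.2703) cross=-19.893
  mode + wants cross > 0 → take C=(7.4736,2.9624) (cross=19.893)
ex = (C−B)/|BC| = (0.8343,0.5513); ey = (-0.5513,0.8343)
P = B + 3.03·ex + -2.05·ey = (3.6232,-2.0394)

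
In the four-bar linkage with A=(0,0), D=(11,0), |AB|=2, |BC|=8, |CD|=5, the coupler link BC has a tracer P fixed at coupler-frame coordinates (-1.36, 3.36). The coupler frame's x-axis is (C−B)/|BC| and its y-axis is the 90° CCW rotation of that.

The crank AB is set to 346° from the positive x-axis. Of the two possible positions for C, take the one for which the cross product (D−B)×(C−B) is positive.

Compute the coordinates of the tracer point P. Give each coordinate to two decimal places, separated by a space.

-1.15 1.42

A=(0,0), D=(11.00,0)
B = A + 2.00·(cos346°, sin346°) = (1.9406, -0.4838)
|BD| = 9.0723
circle(B,8.00) ∩ circle(D,5.00): a=6.6856, h=4.3936
  candidates: C₊=(8.3823,4.2600) cross=39.860; C₋=(8.8509,-4.5146) cross=-39.860
  mode + wants cross > 0 → take C=(8.3823,4.2600) (cross=39.860)
ex = (C−B)/|BC| = (0.8052,0.5930); ey = (-0.5930,0.8052)
P = B + -1.36·ex + 3.36·ey = (-1.1469,1.4152)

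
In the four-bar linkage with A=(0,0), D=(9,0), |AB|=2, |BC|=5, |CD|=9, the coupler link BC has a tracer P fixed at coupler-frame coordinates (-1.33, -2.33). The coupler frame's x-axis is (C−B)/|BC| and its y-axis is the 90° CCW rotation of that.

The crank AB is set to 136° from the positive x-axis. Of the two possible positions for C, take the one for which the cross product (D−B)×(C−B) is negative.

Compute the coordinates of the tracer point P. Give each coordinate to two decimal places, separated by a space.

-4.11 1.66

A=(0,0), D=(9.00,0)
B = A + 2.00·(cos136°, sin136°) = (-1.4387, 1.3893)
|BD| = 10.5307
circle(B,5.00) ∩ circle(D,9.00): a=2.6065, h=4.2669
  candidates: C₊=(1.7079,5.2750) cross=44.933; C₋=(0.5821,-3.1841) cross=-44.933
  mode - wants cross < 0 → take C=(0.5821,-3.1841) (cross=-44.933)
ex = (C−B)/|BC| = (0.4042,-0.9147); ey = (0.9147,0.4042)
P = B + -1.33·ex + -2.33·ey = (-4.1074,1.6642)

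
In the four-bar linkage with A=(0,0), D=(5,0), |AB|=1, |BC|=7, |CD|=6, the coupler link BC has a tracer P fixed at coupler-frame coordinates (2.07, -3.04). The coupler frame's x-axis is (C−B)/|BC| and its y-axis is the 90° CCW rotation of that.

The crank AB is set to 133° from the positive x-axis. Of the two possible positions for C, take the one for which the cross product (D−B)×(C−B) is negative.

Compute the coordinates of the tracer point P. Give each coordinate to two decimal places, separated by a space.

A=(0,0), D=(5.00,0)
B = A + 1.00·(cos133°, sin133°) = (-0.6820, 0.7314)
|BD| = 5.7289
circle(B,7.00) ∩ circle(D,6.00): a=3.9990, h=5.7452
  candidates: C₊=(4.0178,5.9191) cross=32.914; C₋=(2.5509,-5.4774) cross=-32.914
  mode - wants cross < 0 → take C=(2.5509,-5.4774) (cross=-32.914)
ex = (C−B)/|BC| = (0.4618,-0.8870); ey = (0.8870,0.4618)
P = B + 2.07·ex + -3.04·ey = (-2.4224,-2.5087)

-2.42 -2.51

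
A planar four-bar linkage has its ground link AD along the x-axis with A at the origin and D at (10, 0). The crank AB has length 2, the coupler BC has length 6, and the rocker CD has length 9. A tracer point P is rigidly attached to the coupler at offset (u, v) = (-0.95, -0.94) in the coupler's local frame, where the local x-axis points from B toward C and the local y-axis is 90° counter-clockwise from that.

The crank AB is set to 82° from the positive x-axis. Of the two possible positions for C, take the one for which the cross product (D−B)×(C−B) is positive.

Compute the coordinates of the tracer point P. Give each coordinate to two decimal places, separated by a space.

0.43 0.65

A=(0,0), D=(10.00,0)
B = A + 2.00·(cos82°, sin82°) = (0.2783, 1.9805)
|BD| = 9.9213
circle(B,6.00) ∩ circle(D,9.00): a=2.6928, h=5.3618
  candidates: C₊=(3.9873,6.6968) cross=53.196; C₋=(1.8466,-3.8109) cross=-53.196
  mode + wants cross > 0 → take C=(3.9873,6.6968) (cross=53.196)
ex = (C−B)/|BC| = (0.6182,0.7861); ey = (-0.7861,0.6182)
P = B + -0.95·ex + -0.94·ey = (0.4300,0.6527)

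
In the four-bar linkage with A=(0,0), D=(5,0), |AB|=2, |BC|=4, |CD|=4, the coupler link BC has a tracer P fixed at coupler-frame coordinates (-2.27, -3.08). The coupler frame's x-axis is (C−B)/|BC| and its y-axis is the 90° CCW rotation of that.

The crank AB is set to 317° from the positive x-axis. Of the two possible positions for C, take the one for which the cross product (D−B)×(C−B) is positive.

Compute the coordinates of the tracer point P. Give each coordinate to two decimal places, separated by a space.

4.23 -4.00

A=(0,0), D=(5.00,0)
B = A + 2.00·(cos317°, sin317°) = (1.4627, -1.3640)
|BD| = 3.7912
circle(B,4.00) ∩ circle(D,4.00): a=1.8956, h=3.5223
  candidates: C₊=(1.9641,2.6045) cross=13.354; C₋=(4.4986,-3.9685) cross=-13.354
  mode + wants cross > 0 → take C=(1.9641,2.6045) (cross=13.354)
ex = (C−B)/|BC| = (0.1253,0.9921); ey = (-0.9921,0.1253)
P = B + -2.27·ex + -3.08·ey = (4.2339,-4.0022)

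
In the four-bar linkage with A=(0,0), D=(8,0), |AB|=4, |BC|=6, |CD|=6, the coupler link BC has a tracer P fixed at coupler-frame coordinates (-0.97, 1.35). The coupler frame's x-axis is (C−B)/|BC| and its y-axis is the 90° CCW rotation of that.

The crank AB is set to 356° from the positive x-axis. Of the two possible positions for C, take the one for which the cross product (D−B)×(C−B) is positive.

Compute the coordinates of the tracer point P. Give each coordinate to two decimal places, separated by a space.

A=(0,0), D=(8.00,0)
B = A + 4.00·(cos356°, sin356°) = (3.9903, -0.2790)
|BD| = 4.0194
circle(B,6.00) ∩ circle(D,6.00): a=2.0097, h=5.6534
  candidates: C₊=(5.6027,5.5003) cross=22.724; C₋=(6.3876,-5.7793) cross=-22.724
  mode + wants cross > 0 → take C=(5.6027,5.5003) (cross=22.724)
ex = (C−B)/|BC| = (0.2687,0.9632); ey = (-0.9632,0.2687)
P = B + -0.97·ex + 1.35·ey = (2.4292,-0.8505)

2.43 -0.85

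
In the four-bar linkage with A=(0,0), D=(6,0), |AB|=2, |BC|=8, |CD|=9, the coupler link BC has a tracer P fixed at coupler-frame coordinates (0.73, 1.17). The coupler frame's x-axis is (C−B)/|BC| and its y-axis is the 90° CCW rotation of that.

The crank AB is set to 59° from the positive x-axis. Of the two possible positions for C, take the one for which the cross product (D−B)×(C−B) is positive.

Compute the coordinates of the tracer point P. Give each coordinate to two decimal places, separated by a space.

A=(0,0), D=(6.00,0)
B = A + 2.00·(cos59°, sin59°) = (1.0301, 1.7143)
|BD| = 5.2573
circle(B,8.00) ∩ circle(D,9.00): a=1.0118, h=7.9358
  candidates: C₊=(4.5744,8.8864) cross=41.721; C₋=(-0.6011,-6.1176) cross=-41.721
  mode + wants cross > 0 → take C=(4.5744,8.8864) (cross=41.721)
ex = (C−B)/|BC| = (0.4430,0.8965); ey = (-0.8965,0.4430)
P = B + 0.73·ex + 1.17·ey = (0.3046,2.8871)

0.30 2.89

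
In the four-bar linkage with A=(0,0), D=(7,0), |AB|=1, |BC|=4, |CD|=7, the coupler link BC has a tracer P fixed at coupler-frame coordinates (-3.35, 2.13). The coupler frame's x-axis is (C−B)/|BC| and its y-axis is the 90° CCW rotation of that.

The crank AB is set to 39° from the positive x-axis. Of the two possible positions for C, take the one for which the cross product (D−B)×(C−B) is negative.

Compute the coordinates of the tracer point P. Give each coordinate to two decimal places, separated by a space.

2.83 4.03

A=(0,0), D=(7.00,0)
B = A + 1.00·(cos39°, sin39°) = (0.7771, 0.6293)
|BD| = 6.2546
circle(B,4.00) ∩ circle(D,7.00): a=0.4892, h=3.9700
  candidates: C₊=(1.6633,4.5299) cross=24.831; C₋=(0.8645,-3.3697) cross=-24.831
  mode - wants cross < 0 → take C=(0.8645,-3.3697) (cross=-24.831)
ex = (C−B)/|BC| = (0.0218,-0.9998); ey = (0.9998,0.0218)
P = B + -3.35·ex + 2.13·ey = (2.8335,4.0250)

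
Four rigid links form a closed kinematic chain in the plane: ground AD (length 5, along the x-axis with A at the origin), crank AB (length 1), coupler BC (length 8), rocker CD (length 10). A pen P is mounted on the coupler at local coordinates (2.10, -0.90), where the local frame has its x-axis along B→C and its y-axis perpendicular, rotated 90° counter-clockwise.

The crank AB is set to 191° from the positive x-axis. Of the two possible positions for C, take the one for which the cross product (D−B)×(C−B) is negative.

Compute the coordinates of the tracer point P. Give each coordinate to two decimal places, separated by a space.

-1.82 -2.32

A=(0,0), D=(5.00,0)
B = A + 1.00·(cos191°, sin191°) = (-0.9816, -0.1908)
|BD| = 5.9847
circle(B,8.00) ∩ circle(D,10.00): a=-0.0153, h=8.0000
  candidates: C₊=(-1.2520,7.8046) cross=47.877; C₋=(-0.7419,-8.1872) cross=-47.877
  mode - wants cross < 0 → take C=(-0.7419,-8.1872) (cross=-47.877)
ex = (C−B)/|BC| = (0.0300,-0.9996); ey = (0.9996,0.0300)
P = B + 2.10·ex + -0.90·ey = (-1.8183,-2.3168)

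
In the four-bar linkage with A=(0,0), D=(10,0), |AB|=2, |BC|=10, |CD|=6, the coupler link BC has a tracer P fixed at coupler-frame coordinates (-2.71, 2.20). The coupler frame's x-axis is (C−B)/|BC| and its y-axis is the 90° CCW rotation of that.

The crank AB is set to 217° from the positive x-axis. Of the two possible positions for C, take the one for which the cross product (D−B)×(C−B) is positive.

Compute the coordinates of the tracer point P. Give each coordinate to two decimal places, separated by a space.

-5.09 -1.07

A=(0,0), D=(10.00,0)
B = A + 2.00·(cos217°, sin217°) = (-1.5973, -1.2036)
|BD| = 11.6596
circle(B,10.00) ∩ circle(D,6.00): a=8.5743, h=5.1460
  candidates: C₊=(6.4000,4.8000) cross=60.000; C₋=(7.4625,-5.4370) cross=-60.000
  mode + wants cross > 0 → take C=(6.4000,4.8000) (cross=60.000)
ex = (C−B)/|BC| = (0.7997,0.6004); ey = (-0.6004,0.7997)
P = B + -2.71·ex + 2.20·ey = (-5.0853,-1.0712)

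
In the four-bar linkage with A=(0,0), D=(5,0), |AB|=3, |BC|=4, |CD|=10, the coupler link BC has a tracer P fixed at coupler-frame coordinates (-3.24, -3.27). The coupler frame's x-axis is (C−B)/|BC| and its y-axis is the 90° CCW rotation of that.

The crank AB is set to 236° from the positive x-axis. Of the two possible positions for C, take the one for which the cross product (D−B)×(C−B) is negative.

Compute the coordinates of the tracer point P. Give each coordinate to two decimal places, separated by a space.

A=(0,0), D=(5.00,0)
B = A + 3.00·(cos236°, sin236°) = (-1.6776, -2.4871)
|BD| = 7.1257
circle(B,4.00) ∩ circle(D,10.00): a=-2.3313, h=3.2504
  candidates: C₊=(-4.9968,-0.2548) cross=23.161; C₋=(-2.7278,-6.3468) cross=-23.161
  mode - wants cross < 0 → take C=(-2.7278,-6.3468) (cross=-23.161)
ex = (C−B)/|BC| = (-0.2625,-0.9649); ey = (0.9649,-0.2625)
P = B + -3.24·ex + -3.27·ey = (-3.9822,1.4977)

-3.98 1.50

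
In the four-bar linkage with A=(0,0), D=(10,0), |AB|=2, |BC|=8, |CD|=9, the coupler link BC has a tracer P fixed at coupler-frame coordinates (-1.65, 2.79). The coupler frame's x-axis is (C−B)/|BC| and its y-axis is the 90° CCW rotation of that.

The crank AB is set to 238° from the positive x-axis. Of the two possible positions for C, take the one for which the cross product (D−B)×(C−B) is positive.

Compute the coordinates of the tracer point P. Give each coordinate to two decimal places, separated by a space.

A=(0,0), D=(10.00,0)
B = A + 2.00·(cos238°, sin238°) = (-1.0598, -1.6961)
|BD| = 11.1891
circle(B,8.00) ∩ circle(D,9.00): a=4.8349, h=6.3737
  candidates: C₊=(2.7530,5.3368) cross=71.316; C₋=(4.6853,-7.2632) cross=-71.316
  mode + wants cross > 0 → take C=(2.7530,5.3368) (cross=71.316)
ex = (C−B)/|BC| = (0.4766,0.8791); ey = (-0.8791,0.4766)
P = B + -1.65·ex + 2.79·ey = (-4.2990,-1.8169)

-4.30 -1.82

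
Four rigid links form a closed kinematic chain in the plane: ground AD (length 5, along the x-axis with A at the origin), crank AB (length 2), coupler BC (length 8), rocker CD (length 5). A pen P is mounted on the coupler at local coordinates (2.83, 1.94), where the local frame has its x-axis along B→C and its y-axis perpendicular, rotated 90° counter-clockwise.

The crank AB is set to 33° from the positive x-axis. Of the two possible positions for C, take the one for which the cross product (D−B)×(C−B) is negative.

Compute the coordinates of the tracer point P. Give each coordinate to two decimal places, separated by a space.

5.08 0.65

A=(0,0), D=(5.00,0)
B = A + 2.00·(cos33°, sin33°) = (1.6773, 1.0893)
|BD| = 3.4967
circle(B,8.00) ∩ circle(D,5.00): a=7.3251, h=3.2161
  candidates: C₊=(9.6398,1.8634) cross=11.245; C₋=(7.6361,-4.2487) cross=-11.245
  mode - wants cross < 0 → take C=(7.6361,-4.2487) (cross=-11.245)
ex = (C−B)/|BC| = (0.7448,-0.6672); ey = (0.6672,0.7448)
P = B + 2.83·ex + 1.94·ey = (5.0797,0.6460)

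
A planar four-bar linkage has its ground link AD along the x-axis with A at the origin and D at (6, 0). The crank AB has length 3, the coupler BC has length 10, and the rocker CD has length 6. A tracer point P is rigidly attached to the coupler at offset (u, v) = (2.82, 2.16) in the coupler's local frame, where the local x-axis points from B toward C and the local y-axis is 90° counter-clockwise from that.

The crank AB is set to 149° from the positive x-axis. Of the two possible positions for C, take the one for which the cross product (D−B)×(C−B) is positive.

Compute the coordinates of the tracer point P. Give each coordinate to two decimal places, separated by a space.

A=(0,0), D=(6.00,0)
B = A + 3.00·(cos149°, sin149°) = (-2.5715, 1.5451)
|BD| = 8.7097
circle(B,10.00) ∩ circle(D,6.00): a=8.0289, h=5.9613
  candidates: C₊=(6.3876,5.9875) cross=51.920; C₋=(4.2725,-5.7459) cross=-51.920
  mode + wants cross > 0 → take C=(6.3876,5.9875) (cross=51.920)
ex = (C−B)/|BC| = (0.8959,0.4442); ey = (-0.4442,0.8959)
P = B + 2.82·ex + 2.16·ey = (-1.0046,4.7330)

-1.00 4.73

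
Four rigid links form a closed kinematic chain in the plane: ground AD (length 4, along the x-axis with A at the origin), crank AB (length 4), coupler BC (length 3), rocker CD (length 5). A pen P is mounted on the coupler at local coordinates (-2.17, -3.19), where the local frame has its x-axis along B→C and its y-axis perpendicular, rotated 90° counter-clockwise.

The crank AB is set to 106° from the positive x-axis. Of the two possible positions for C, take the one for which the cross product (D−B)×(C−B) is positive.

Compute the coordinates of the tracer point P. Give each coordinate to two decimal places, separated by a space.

-2.52 0.26

A=(0,0), D=(4.00,0)
B = A + 4.00·(cos106°, sin106°) = (-1.1025, 3.8450)
|BD| = 6.3891
circle(B,3.00) ∩ circle(D,5.00): a=1.9424, h=2.2863
  candidates: C₊=(1.8246,4.5020) cross=14.607; C₋=(-0.9272,0.8502) cross=-14.607
  mode + wants cross > 0 → take C=(1.8246,4.5020) (cross=14.607)
ex = (C−B)/|BC| = (0.9757,0.2190); ey = (-0.2190,0.9757)
P = B + -2.17·ex + -3.19·ey = (-2.5213,0.2573)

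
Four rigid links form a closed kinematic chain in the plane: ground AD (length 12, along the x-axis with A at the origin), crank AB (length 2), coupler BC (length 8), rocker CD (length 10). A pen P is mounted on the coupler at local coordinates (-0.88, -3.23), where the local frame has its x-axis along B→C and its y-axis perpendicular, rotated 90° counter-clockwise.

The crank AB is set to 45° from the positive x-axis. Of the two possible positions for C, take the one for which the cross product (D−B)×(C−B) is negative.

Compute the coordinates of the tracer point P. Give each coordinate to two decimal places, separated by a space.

A=(0,0), D=(12.00,0)
B = A + 2.00·(cos45°, sin45°) = (1.4142, 1.4142)
|BD| = 10.6798
circle(B,8.00) ∩ circle(D,10.00): a=3.6545, h=7.1165
  candidates: C₊=(5.9789,7.9841) cross=76.003; C₋=(4.0942,-6.1235) cross=-76.003
  mode - wants cross < 0 → take C=(4.0942,-6.1235) (cross=-76.003)
ex = (C−B)/|BC| = (0.3350,-0.9422); ey = (0.9422,0.3350)
P = B + -0.88·ex + -3.23·ey = (-1.9240,1.1613)

-1.92 1.16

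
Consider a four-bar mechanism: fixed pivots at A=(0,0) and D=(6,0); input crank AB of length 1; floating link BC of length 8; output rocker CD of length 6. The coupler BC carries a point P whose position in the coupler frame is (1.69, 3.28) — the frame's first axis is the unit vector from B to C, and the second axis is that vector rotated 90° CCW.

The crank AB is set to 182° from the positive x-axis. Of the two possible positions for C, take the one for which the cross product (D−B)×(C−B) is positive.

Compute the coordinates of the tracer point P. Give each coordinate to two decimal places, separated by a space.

-2.24 3.44

A=(0,0), D=(6.00,0)
B = A + 1.00·(cos182°, sin182°) = (-0.9994, -0.0349)
|BD| = 6.9995
circle(B,8.00) ∩ circle(D,6.00): a=5.4999, h=5.8096
  candidates: C₊=(4.4715,5.8020) cross=40.664; C₋=(4.5294,-5.8170) cross=-40.664
  mode + wants cross > 0 → take C=(4.4715,5.8020) (cross=40.664)
ex = (C−B)/|BC| = (0.6839,0.7296); ey = (-0.7296,0.6839)
P = B + 1.69·ex + 3.28·ey = (-2.2368,3.4412)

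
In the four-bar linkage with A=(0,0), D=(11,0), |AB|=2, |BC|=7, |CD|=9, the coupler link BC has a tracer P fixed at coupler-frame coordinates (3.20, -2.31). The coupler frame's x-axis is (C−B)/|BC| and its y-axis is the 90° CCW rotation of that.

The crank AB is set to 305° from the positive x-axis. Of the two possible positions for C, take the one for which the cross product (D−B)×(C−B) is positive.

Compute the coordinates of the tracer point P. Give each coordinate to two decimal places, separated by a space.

A=(0,0), D=(11.00,0)
B = A + 2.00·(cos305°, sin305°) = (1.1472, -1.6383)
|BD| = 9.9881
circle(B,7.00) ∩ circle(D,9.00): a=3.3922, h=6.1232
  candidates: C₊=(3.4890,4.9583) cross=61.159; C₋=(5.4977,-7.1221) cross=-61.159
  mode + wants cross > 0 → take C=(3.4890,4.9583) (cross=61.159)
ex = (C−B)/|BC| = (0.3346,0.9424); ey = (-0.9424,0.3346)
P = B + 3.20·ex + -2.31·ey = (4.3946,0.6045)

4.39 0.60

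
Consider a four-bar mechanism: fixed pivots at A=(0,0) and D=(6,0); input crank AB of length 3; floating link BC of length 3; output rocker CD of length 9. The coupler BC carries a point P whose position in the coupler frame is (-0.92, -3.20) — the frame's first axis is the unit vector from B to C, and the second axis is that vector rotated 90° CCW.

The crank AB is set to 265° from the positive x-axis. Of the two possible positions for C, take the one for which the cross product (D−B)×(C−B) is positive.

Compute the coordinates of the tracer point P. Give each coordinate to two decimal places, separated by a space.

A=(0,0), D=(6.00,0)
B = A + 3.00·(cos265°, sin265°) = (-0.2615, -2.9886)
|BD| = 6.9381
circle(B,3.00) ∩ circle(D,9.00): a=-1.7197, h=2.4582
  candidates: C₊=(-2.8723,-1.5109) cross=17.055; C₋=(-0.7545,-5.9478) cross=-17.055
  mode + wants cross > 0 → take C=(-2.8723,-1.5109) (cross=17.055)
ex = (C−B)/|BC| = (-0.8703,0.4926); ey = (-0.4926,-0.8703)
P = B + -0.92·ex + -3.20·ey = (2.1154,-0.6569)

2.12 -0.66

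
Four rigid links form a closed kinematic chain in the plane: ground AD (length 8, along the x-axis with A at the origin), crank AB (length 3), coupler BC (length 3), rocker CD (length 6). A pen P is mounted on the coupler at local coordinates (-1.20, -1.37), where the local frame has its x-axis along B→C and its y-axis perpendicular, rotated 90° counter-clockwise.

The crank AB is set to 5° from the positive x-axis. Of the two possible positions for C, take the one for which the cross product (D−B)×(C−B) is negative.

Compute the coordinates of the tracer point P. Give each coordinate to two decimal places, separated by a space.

A=(0,0), D=(8.00,0)
B = A + 3.00·(cos5°, sin5°) = (2.9886, 0.2615)
|BD| = 5.0182
circle(B,3.00) ∩ circle(D,6.00): a=-0.1811, h=2.9945
  candidates: C₊=(2.9638,3.2614) cross=15.027; C₋=(2.6517,-2.7196) cross=-15.027
  mode - wants cross < 0 → take C=(2.6517,-2.7196) (cross=-15.027)
ex = (C−B)/|BC| = (-0.1123,-0.9937); ey = (0.9937,-0.1123)
P = B + -1.20·ex + -1.37·ey = (1.7620,1.6077)

1.76 1.61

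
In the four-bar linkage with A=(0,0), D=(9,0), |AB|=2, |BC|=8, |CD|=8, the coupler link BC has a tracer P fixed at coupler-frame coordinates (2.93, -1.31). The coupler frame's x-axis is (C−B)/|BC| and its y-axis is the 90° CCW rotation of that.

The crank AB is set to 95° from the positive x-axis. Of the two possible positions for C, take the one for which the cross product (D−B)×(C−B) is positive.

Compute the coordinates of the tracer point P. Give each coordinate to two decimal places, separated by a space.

2.88 2.97

A=(0,0), D=(9.00,0)
B = A + 2.00·(cos95°, sin95°) = (-0.1743, 1.9924)
|BD| = 9.3882
circle(B,8.00) ∩ circle(D,8.00): a=4.6941, h=6.4781
  candidates: C₊=(5.7876,7.3267) cross=60.817; C₋=(3.0380,-5.3343) cross=-60.817
  mode + wants cross > 0 → take C=(5.7876,7.3267) (cross=60.817)
ex = (C−B)/|BC| = (0.7452,0.6668); ey = (-0.6668,0.7452)
P = B + 2.93·ex + -1.31·ey = (2.8828,2.9698)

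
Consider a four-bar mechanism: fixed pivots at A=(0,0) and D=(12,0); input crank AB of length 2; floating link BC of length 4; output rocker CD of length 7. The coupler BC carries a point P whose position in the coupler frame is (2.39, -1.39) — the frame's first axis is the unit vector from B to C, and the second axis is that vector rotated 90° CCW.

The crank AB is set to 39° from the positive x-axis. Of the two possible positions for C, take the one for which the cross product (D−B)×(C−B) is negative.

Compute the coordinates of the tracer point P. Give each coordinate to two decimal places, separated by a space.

2.95 -1.13

A=(0,0), D=(12.00,0)
B = A + 2.00·(cos39°, sin39°) = (1.5543, 1.2586)
|BD| = 10.5213
circle(B,4.00) ∩ circle(D,7.00): a=3.6924, h=1.5383
  candidates: C₊=(5.4042,2.3442) cross=16.185; C₋=(5.0361,-0.7103) cross=-16.185
  mode - wants cross < 0 → take C=(5.0361,-0.7103) (cross=-16.185)
ex = (C−B)/|BC| = (0.8705,-0.4922); ey = (0.4922,0.8705)
P = B + 2.39·ex + -1.39·ey = (2.9505,-1.1277)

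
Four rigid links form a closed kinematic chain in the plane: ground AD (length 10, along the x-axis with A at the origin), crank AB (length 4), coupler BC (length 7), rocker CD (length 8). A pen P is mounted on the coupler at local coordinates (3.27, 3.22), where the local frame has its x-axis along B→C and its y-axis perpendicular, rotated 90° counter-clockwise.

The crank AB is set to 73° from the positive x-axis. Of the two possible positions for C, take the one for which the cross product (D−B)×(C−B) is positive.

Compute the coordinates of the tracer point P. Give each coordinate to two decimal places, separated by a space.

2.28 8.28

A=(0,0), D=(10.00,0)
B = A + 4.00·(cos73°, sin73°) = (1.1695, 3.8252)
|BD| = 9.6234
circle(B,7.00) ∩ circle(D,8.00): a=4.0324, h=5.7219
  candidates: C₊=(7.1440,7.4728) cross=55.064; C₋=(2.5952,-3.0281) cross=-55.064
  mode + wants cross > 0 → take C=(7.1440,7.4728) (cross=55.064)
ex = (C−B)/|BC| = (0.8535,0.5211); ey = (-0.5211,0.8535)
P = B + 3.27·ex + 3.22·ey = (2.2825,8.2775)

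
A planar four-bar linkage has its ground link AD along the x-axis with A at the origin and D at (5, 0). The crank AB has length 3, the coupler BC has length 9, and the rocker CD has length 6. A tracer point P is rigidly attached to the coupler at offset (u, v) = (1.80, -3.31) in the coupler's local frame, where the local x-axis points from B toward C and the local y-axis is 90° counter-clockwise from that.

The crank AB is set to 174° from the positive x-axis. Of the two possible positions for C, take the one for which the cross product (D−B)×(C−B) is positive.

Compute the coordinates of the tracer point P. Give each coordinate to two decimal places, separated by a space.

A=(0,0), D=(5.00,0)
B = A + 3.00·(cos174°, sin174°) = (-2.9836, 0.3136)
|BD| = 7.9897
circle(B,9.00) ∩ circle(D,6.00): a=6.8110, h=5.8831
  candidates: C₊=(4.0531,5.9248) cross=47.004; C₋=(3.5913,-5.8323) cross=-47.004
  mode + wants cross > 0 → take C=(4.0531,5.9248) (cross=47.004)
ex = (C−B)/|BC| = (0.7818,0.6235); ey = (-0.6235,0.7818)
P = B + 1.80·ex + -3.31·ey = (0.4874,-1.1521)

0.49 -1.15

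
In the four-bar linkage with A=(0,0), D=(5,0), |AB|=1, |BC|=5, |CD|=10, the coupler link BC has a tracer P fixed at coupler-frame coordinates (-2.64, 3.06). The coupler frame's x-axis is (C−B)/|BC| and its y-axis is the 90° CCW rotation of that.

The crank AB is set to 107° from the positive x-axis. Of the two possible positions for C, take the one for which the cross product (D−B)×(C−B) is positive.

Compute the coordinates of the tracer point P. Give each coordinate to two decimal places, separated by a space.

A=(0,0), D=(5.00,0)
B = A + 1.00·(cos107°, sin107°) = (-0.2924, 0.9563)
|BD| = 5.3781
circle(B,5.00) ∩ circle(D,10.00): a=-4.2837, h=2.5787
  candidates: C₊=(-4.0493,4.2556) cross=13.869; C₋=(-4.9664,-0.8196) cross=-13.869
  mode + wants cross > 0 → take C=(-4.0493,4.2556) (cross=13.869)
ex = (C−B)/|BC| = (-0.7514,0.6599); ey = (-0.6599,-0.7514)
P = B + -2.64·ex + 3.06·ey = (-0.3279,-3.0850)

-0.33 -3.08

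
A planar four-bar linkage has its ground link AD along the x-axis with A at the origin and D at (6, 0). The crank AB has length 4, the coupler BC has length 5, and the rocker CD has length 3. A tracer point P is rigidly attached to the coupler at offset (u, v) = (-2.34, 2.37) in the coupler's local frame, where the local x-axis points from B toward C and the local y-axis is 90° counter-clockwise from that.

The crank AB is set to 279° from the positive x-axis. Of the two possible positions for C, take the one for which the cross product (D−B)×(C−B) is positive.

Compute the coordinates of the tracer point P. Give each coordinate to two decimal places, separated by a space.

-2.58 -4.86

A=(0,0), D=(6.00,0)
B = A + 4.00·(cos279°, sin279°) = (0.6257, -3.9508)
|BD| = 6.6702
circle(B,5.00) ∩ circle(D,3.00): a=4.5345, h=2.1068
  candidates: C₊=(3.0313,0.4325) cross=14.053; C₋=(5.5271,-2.9625) cross=-14.053
  mode + wants cross > 0 → take C=(3.0313,0.4325) (cross=14.053)
ex = (C−B)/|BC| = (0.4811,0.8767); ey = (-0.8767,0.4811)
P = B + -2.34·ex + 2.37·ey = (-2.5778,-4.8619)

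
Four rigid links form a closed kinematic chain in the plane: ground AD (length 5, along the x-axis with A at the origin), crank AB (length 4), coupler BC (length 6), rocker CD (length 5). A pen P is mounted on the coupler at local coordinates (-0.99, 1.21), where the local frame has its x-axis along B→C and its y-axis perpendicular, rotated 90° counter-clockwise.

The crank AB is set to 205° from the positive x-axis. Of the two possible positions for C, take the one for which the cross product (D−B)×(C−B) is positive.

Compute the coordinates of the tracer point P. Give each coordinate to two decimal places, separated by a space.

A=(0,0), D=(5.00,0)
B = A + 4.00·(cos205°, sin205°) = (-3.6252, -1.6905)
|BD| = 8.7893
circle(B,6.00) ∩ circle(D,5.00): a=5.0204, h=3.2856
  candidates: C₊=(0.6695,2.4994) cross=28.878; C₋=(1.9334,-3.9492) cross=-28.878
  mode + wants cross > 0 → take C=(0.6695,2.4994) (cross=28.878)
ex = (C−B)/|BC| = (0.7158,0.6983); ey = (-0.6983,0.7158)
P = B + -0.99·ex + 1.21·ey = (-5.1788,-1.5157)

-5.18 -1.52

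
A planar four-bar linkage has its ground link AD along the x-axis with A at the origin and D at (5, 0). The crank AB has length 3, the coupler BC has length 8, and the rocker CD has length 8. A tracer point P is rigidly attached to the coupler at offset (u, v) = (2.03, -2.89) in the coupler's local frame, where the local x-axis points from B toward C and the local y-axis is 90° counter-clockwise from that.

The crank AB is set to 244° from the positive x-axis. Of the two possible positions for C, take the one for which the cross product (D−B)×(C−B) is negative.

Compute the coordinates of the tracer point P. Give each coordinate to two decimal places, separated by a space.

-1.71 -6.21

A=(0,0), D=(5.00,0)
B = A + 3.00·(cos244°, sin244°) = (-1.3151, -2.6964)
|BD| = 6.8667
circle(B,8.00) ∩ circle(D,8.00): a=3.4333, h=7.2258
  candidates: C₊=(-0.9950,5.2972) cross=49.617; C₋=(4.6798,-7.9936) cross=-49.617
  mode - wants cross < 0 → take C=(4.6798,-7.9936) (cross=-49.617)
ex = (C−B)/|BC| = (0.7494,-0.6622); ey = (0.6622,0.7494)
P = B + 2.03·ex + -2.89·ey = (-1.7075,-6.2062)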